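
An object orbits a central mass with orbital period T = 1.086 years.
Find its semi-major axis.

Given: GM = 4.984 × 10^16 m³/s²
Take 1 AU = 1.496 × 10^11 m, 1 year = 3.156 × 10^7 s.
T = 1.086 years = 3.42742 × 10^7 s
GM = 4.984 × 10^16 m³/s²
Kepler's third law: a³ = GM T² / (4π²)
T² = 1.17472 × 10^15 s²
a³ = (4.984 × 10^16) × (1.17472 × 10^15) / (4π²) = 1.48304 × 10^30 m³
a = (a³)^(1/3) = 1.14038 × 10^10 m ≈ 0.07623 AU

Final answer: 0.07623 AU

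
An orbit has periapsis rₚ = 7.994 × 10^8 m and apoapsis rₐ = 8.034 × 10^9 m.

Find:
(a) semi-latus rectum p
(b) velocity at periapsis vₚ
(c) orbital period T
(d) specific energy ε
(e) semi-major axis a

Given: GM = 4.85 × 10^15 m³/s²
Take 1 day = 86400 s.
rₚ = 7.994 × 10^8 m
rₐ = 8.034 × 10^9 m
GM = 4.85 × 10^15 m³/s²
a = (rₚ + rₐ)/2 = 4.4167 × 10^9 m
e = (rₐ − rₚ)/(rₐ + rₚ) = (7.2346 × 10^9) / (8.8334 × 10^9) = 0.819005
(a) 1 − e² = 0.329231;  p = a(1 − e²) = 4.4167 × 10^9 × 0.329231 = 1.45411 × 10^9 m ≈ 1.454 × 10^9 m
(b) vₚ² = GM (2/rₚ − 1/a) = 4.85 × 10^15 × (2.50188 × 10^-9 − 2.26413 × 10^-10) = 1.1036 × 10^7 m²/s²;  vₚ = 3322.05 m/s ≈ 3.322 km/s
(c) a³ = 8.61576 × 10^28 m³;  T = 2π √(a³/GM) = 2π × 4.21479 × 10^6 s = 2.64823 × 10^7 s ≈ 306.5 days
(d) 2a = 8.8334 × 10^9 m;  ε = −GM/(2a) = -549052 J/kg ≈ -549.1 kJ/kg
(e) a = 4.4167 × 10^9 m ≈ 4.417 × 10^9 m

Final answer:
(a) semi-latus rectum p = 1.454 × 10^9 m
(b) velocity at periapsis vₚ = 3.322 km/s
(c) orbital period T = 306.5 days
(d) specific energy ε = -549.1 kJ/kg
(e) semi-major axis a = 4.417 × 10^9 m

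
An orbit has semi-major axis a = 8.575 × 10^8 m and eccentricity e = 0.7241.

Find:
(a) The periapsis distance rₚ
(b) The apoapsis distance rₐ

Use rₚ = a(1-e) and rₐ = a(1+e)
a = 8.575 × 10^8 m
e = 0.7241:  1 − e = 0.2759,  1 + e = 1.7241
(a) rₚ = a(1 − e) = 8.575 × 10^8 m × 0.2759 = 2.36584 × 10^8 m ≈ 2.366 × 10^8 m
(b) rₐ = a(1 + e) = 8.575 × 10^8 m × 1.7241 = 1.47842 × 10^9 m ≈ 1.478 × 10^9 m

Final answer:
(a) rₚ = 2.366 × 10^8 m
(b) rₐ = 1.478 × 10^9 m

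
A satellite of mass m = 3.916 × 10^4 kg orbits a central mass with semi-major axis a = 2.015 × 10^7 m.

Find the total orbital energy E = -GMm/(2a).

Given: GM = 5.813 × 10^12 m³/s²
a = 2.015 × 10^7 m
GM = 5.813 × 10^12 m³/s²
2a = 4.03 × 10^7 m
GMm = 5.813 × 10^12 × 39160 = 2.27637 × 10^17 m³·kg/s²
E = −GMm/(2a) = -5.64856 × 10^9 J ≈ -5.649 GJ

Final answer: -5.649 GJ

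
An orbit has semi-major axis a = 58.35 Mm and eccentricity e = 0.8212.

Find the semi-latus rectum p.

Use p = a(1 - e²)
a = 58.35 Mm = 5.835 × 10^7 m
e = 0.8212,  e² = 0.674369,  1 − e² = 0.325631
p = a(1 − e²) = 5.835 × 10^7 m × 0.325631 = 1.90005 × 10^7 m ≈ 19 Mm

Final answer: p = 19 Mm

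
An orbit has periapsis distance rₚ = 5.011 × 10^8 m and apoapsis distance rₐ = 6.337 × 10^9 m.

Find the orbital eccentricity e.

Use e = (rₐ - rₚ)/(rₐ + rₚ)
rₚ = 5.011 × 10^8 m
rₐ = 6.337 × 10^9 m
rₐ − rₚ = 5.8359 × 10^9 m
rₐ + rₚ = 6.8381 × 10^9 m
e = (rₐ − rₚ)/(rₐ + rₚ) = 0.853439

Final answer: e = 0.8534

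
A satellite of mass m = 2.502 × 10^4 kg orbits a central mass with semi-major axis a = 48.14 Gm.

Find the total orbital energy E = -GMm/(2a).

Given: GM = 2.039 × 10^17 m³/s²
a = 48.14 Gm = 4.814 × 10^10 m
GM = 2.039 × 10^17 m³/s²
2a = 9.628 × 10^10 m
GMm = 2.039 × 10^17 × 25020 = 5.10158 × 10^21 m³·kg/s²
E = −GMm/(2a) = -5.29869 × 10^10 J ≈ -52.99 GJ

Final answer: -52.99 GJ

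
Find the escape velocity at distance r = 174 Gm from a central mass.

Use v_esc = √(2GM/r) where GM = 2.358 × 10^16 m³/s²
r = 174 Gm = 1.74 × 10^11 m
GM = 2.358 × 10^16 m³/s²
2GM/r = 2 × (2.358 × 10^16) / (1.74 × 10^11) = 271034 m²/s²
v_esc = √(2GM/r) = 520.61 m/s ≈ 520.6 m/s

Final answer: 520.6 m/s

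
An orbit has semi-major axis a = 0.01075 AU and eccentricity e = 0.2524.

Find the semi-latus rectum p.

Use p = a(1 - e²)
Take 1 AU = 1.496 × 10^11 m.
a = 0.01075 AU = 1.6082 × 10^9 m
e = 0.2524,  e² = 0.0637058,  1 − e² = 0.936294
p = a(1 − e²) = 1.6082 × 10^9 m × 0.936294 = 1.50575 × 10^9 m ≈ 0.01007 AU

Final answer: p = 0.01007 AU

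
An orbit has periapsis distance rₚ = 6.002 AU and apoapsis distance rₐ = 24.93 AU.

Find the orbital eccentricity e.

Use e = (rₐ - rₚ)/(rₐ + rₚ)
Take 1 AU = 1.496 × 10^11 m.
rₚ = 6.002 AU = 8.97899 × 10^11 m
rₐ = 24.93 AU = 3.72953 × 10^12 m
rₐ − rₚ = 2.83163 × 10^12 m
rₐ + rₚ = 4.62743 × 10^12 m
e = (rₐ − rₚ)/(rₐ + rₚ) = 0.611923

Final answer: e = 0.6119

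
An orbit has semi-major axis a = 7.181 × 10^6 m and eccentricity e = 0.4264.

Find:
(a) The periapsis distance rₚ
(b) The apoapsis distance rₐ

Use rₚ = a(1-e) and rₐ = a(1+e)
a = 7.181 × 10^6 m
e = 0.4264:  1 − e = 0.5736,  1 + e = 1.4264
(a) rₚ = a(1 − e) = 7.181 × 10^6 m × 0.5736 = 4.11902 × 10^6 m ≈ 4.119 × 10^6 m
(b) rₐ = a(1 + e) = 7.181 × 10^6 m × 1.4264 = 1.0243 × 10^7 m ≈ 1.024 × 10^7 m

Final answer:
(a) rₚ = 4.119 × 10^6 m
(b) rₐ = 1.024 × 10^7 m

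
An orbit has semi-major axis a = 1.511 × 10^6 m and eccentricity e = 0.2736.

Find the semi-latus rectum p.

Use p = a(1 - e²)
a = 1.511 × 10^6 m
e = 0.2736,  e² = 0.074857,  1 − e² = 0.925143
p = a(1 − e²) = 1.511 × 10^6 m × 0.925143 = 1.39789 × 10^6 m ≈ 1.398 × 10^6 m

Final answer: p = 1.398 × 10^6 m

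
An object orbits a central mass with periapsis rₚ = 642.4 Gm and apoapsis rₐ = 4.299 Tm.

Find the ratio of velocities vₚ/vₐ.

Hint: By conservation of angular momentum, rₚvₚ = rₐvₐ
rₚ = 642.4 Gm = 6.424 × 10^11 m
rₐ = 4.299 Tm = 4.299 × 10^12 m
rₚvₚ = rₐvₐ  ⇒  vₚ/vₐ = rₐ/rₚ
vₚ/vₐ = (4.299 × 10^12) / (6.424 × 10^11) = 6.69209

Final answer: vₚ/vₐ = 6.692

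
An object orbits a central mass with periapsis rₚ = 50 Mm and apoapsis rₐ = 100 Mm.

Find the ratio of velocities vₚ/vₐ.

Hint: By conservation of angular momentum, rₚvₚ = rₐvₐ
rₚ = 50 Mm = 5 × 10^7 m
rₐ = 100 Mm = 1 × 10^8 m
rₚvₚ = rₐvₐ  ⇒  vₚ/vₐ = rₐ/rₚ
vₚ/vₐ = (1 × 10^8) / (5 × 10^7) = 2

Final answer: vₚ/vₐ = 2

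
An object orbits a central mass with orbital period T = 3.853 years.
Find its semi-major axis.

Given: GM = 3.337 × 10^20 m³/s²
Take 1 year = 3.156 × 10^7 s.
T = 3.853 years = 1.21601 × 10^8 s
GM = 3.337 × 10^20 m³/s²
Kepler's third law: a³ = GM T² / (4π²)
T² = 1.47867 × 10^16 s²
a³ = (3.337 × 10^20) × (1.47867 × 10^16) / (4π²) = 1.24988 × 10^35 m³
a = (a³)^(1/3) = 4.99984 × 10^11 m ≈ 500 Gm

Final answer: 500 Gm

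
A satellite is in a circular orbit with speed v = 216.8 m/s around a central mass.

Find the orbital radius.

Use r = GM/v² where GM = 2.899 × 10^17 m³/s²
v = 216.8 m/s
GM = 2.899 × 10^17 m³/s²
v² = 47002.2 m²/s²
r = GM/v² = (2.899 × 10^17) / 47002.2 = 6.16779 × 10^12 m ≈ 6.168 × 10^12 m

Final answer: 6.168 × 10^12 m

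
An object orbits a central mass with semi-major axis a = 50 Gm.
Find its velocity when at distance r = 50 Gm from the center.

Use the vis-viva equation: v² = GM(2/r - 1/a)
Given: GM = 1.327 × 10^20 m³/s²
a = 50 Gm = 5 × 10^10 m
r = 50 Gm = 5 × 10^10 m
GM = 1.327 × 10^20 m³/s²
2/r − 1/a = 4 × 10^-11 − 2 × 10^-11 = 2 × 10^-11 m⁻¹
v² = GM (2/r − 1/a) = 2.654 × 10^9 m²/s²
v = 51517 m/s ≈ 51.52 km/s

Final answer: 51.52 km/s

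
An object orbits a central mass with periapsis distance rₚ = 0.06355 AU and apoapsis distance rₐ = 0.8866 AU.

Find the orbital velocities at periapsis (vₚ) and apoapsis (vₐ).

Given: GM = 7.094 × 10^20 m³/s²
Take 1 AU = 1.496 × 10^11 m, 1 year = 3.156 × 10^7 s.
rₚ = 0.06355 AU = 9.50708 × 10^9 m
rₐ = 0.8866 AU = 1.32635 × 10^11 m
GM = 7.094 × 10^20 m³/s²
a = (rₚ + rₐ)/2 = 7.10712 × 10^10 m
Vis-viva: v² = GM (2/r − 1/a)
vₚ² = 7.094 × 10^20 × (2.1037 × 10^-10 − 1.40704 × 10^-11) = 1.39255 × 10^11 m²/s²
vₚ = 373168 m/s ≈ 78.72 AU/year
vₐ² = 7.094 × 10^20 × (1.50789 × 10^-11 − 1.40704 × 10^-11) = 7.1546 × 10^8 m²/s²
vₐ = 26748.1 m/s ≈ 5.643 AU/year

Final answer: vₚ = 78.72 AU/year, vₐ = 5.643 AU/year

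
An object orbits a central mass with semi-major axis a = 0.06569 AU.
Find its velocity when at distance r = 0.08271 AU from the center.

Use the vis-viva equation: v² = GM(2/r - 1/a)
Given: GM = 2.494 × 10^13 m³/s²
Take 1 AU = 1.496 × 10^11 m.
a = 0.06569 AU = 9.82722 × 10^9 m
r = 0.08271 AU = 1.23734 × 10^10 m
GM = 2.494 × 10^13 m³/s²
2/r − 1/a = 1.61637 × 10^-10 − 1.01758 × 10^-10 = 5.98787 × 10^-11 m⁻¹
v² = GM (2/r − 1/a) = 1493.38 m²/s²
v = 38.6442 m/s ≈ 38.64 m/s

Final answer: 38.64 m/s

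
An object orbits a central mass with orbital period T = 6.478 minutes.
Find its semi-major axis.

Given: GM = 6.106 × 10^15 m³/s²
T = 6.478 minutes = 388.68 s
GM = 6.106 × 10^15 m³/s²
Kepler's third law: a³ = GM T² / (4π²)
T² = 151072 s²
a³ = (6.106 × 10^15) × 151072 / (4π²) = 2.33658 × 10^19 m³
a = (a³)^(1/3) = 2.85887 × 10^6 m ≈ 2.859 Mm

Final answer: 2.859 Mm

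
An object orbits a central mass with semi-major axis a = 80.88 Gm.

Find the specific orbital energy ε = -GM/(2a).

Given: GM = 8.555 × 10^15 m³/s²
a = 80.88 Gm = 8.088 × 10^10 m
GM = 8.555 × 10^15 m³/s²
2a = 1.6176 × 10^11 m
ε = −GM/(2a) = -52887 J/kg ≈ -52.89 kJ/kg

Final answer: -52.89 kJ/kg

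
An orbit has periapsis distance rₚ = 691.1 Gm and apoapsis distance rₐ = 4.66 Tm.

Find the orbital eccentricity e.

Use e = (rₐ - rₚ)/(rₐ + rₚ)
rₚ = 691.1 Gm = 6.911 × 10^11 m
rₐ = 4.66 Tm = 4.66 × 10^12 m
rₐ − rₚ = 3.9689 × 10^12 m
rₐ + rₚ = 5.3511 × 10^12 m
e = (rₐ − rₚ)/(rₐ + rₚ) = 0.741698

Final answer: e = 0.7417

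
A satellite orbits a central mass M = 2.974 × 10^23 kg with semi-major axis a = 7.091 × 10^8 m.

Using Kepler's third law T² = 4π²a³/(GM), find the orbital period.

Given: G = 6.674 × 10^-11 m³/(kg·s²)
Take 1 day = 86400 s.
M = 2.974 × 10^23 kg
GM = G × M = 6.674 × 10^-11 × 2.974 × 10^23 = 1.98485 × 10^13 m³/s²
a = 7.091 × 10^8 m
a³ = 3.56552 × 10^26 m³
T = 2π √(a³/GM) = 2π √((3.56552 × 10^26) / (1.98485 × 10^13)) = 2π × 4.23836 × 10^6 s
T = 2.66304 × 10^7 s ≈ 308.2 days

Final answer: 308.2 days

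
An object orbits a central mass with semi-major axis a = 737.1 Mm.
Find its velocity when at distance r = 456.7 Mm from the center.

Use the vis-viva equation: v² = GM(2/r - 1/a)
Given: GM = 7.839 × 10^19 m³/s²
a = 737.1 Mm = 7.371 × 10^8 m
r = 456.7 Mm = 4.567 × 10^8 m
GM = 7.839 × 10^19 m³/s²
2/r − 1/a = 4.37924 × 10^-9 − 1.35667 × 10^-9 = 3.02257 × 10^-9 m⁻¹
v² = GM (2/r − 1/a) = 2.3694 × 10^11 m²/s²
v = 486764 m/s ≈ 486.8 km/s

Final answer: 486.8 km/s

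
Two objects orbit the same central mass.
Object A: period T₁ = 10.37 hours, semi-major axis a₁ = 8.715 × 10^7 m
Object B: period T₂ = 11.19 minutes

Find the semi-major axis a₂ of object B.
T₁ = 10.37 hours = 37332 s
T₂ = 11.19 minutes = 671.4 s
a₁ = 8.715 × 10^7 m
Kepler's third law: (T₂/T₁)² = (a₂/a₁)³  ⇒  a₂ = a₁ (T₂/T₁)^(2/3)
T₂/T₁ = 0.0179846
(T₂/T₁)^(2/3) = 0.0686436
a₂ = 8.715 × 10^7 m × 0.0686436 = 5.98229 × 10^6 m ≈ 5.982 × 10^6 m

Final answer: a₂ = 5.982 × 10^6 m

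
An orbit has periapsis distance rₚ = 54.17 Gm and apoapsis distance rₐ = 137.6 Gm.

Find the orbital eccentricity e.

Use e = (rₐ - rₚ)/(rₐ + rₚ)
rₚ = 54.17 Gm = 5.417 × 10^10 m
rₐ = 137.6 Gm = 1.376 × 10^11 m
rₐ − rₚ = 8.343 × 10^10 m
rₐ + rₚ = 1.9177 × 10^11 m
e = (rₐ − rₚ)/(rₐ + rₚ) = 0.435052

Final answer: e = 0.4351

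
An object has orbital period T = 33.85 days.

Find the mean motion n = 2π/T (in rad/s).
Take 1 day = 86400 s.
T = 33.85 days = 2.92464 × 10^6 s
n = 2π / (2.92464 × 10^6 s) = 2.14836 × 10^-6 rad/s ≈ 2.148 × 10^-6 rad/s

Final answer: n = 2.148 × 10^-6 rad/s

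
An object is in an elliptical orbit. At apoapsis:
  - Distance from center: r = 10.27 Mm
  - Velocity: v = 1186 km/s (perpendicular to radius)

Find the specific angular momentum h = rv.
r = 10.27 Mm = 1.027 × 10^7 m
v = 1186 km/s = 1.186 × 10^6 m/s
h = rv = 1.027 × 10^7 × 1.186 × 10^6 = 1.21802 × 10^13 m²/s ≈ 1.218 × 10^13 m²/s

Final answer: h = 1.218 × 10^13 m²/s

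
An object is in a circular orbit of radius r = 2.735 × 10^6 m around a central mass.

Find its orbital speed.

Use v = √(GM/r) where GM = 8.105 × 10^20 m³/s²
r = 2.735 × 10^6 m
GM = 8.105 × 10^20 m³/s²
GM/r = (8.105 × 10^20) / (2.735 × 10^6) = 2.96344 × 10^14 m²/s²
v = √(GM/r) = 1.72146 × 10^7 m/s ≈ 1.721 × 10^4 km/s

Final answer: 1.721 × 10^4 km/s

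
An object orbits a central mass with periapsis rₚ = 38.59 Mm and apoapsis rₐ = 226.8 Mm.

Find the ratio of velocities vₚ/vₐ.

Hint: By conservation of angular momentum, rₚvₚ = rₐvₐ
rₚ = 38.59 Mm = 3.859 × 10^7 m
rₐ = 226.8 Mm = 2.268 × 10^8 m
rₚvₚ = rₐvₐ  ⇒  vₚ/vₐ = rₐ/rₚ
vₚ/vₐ = (2.268 × 10^8) / (3.859 × 10^7) = 5.87717

Final answer: vₚ/vₐ = 5.877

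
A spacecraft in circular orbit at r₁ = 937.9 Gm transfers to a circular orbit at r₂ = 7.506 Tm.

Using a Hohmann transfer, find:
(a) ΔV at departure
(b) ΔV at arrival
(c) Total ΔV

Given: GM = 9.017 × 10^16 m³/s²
r₁ = 937.9 Gm = 9.379 × 10^11 m
r₂ = 7.506 Tm = 7.506 × 10^12 m
GM = 9.017 × 10^16 m³/s²
Transfer ellipse: a_t = (r₁ + r₂)/2 = 4.22195 × 10^12 m
Circular speed at r₁: v₁ = √(GM/r₁) = 310.065 m/s
Transfer speed at r₁ (periapsis): v₁ₜ = √(GM(2/r₁ − 1/a_t)) = 413.429 m/s
(a) ΔV₁ = v₁ₜ − v₁ = 103.364 m/s ≈ 103.4 m/s
Circular speed at r₂: v₂ = √(GM/r₂) = 109.604 m/s
Transfer speed at r₂ (apoapsis): v₂ₜ = √(GM(2/r₂ − 1/a_t)) = 51.6593 m/s
(b) ΔV₂ = v₂ − v₂ₜ = 57.9448 m/s ≈ 57.94 m/s
(c) ΔV_total = ΔV₁ + ΔV₂ = 161.308 m/s ≈ 161.3 m/s

Final answer:
(a) ΔV₁ = 103.4 m/s
(b) ΔV₂ = 57.94 m/s
(c) ΔV_total = 161.3 m/s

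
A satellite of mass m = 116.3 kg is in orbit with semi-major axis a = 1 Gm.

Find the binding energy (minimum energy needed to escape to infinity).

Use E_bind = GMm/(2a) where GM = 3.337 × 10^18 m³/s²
a = 1 Gm = 1 × 10^9 m
GM = 3.337 × 10^18 m³/s²
m = 116.3 kg
GMm = 3.337 × 10^18 × 116.3 = 3.88093 × 10^20 m³·kg/s²
2a = 2 × 10^9 m
E_bind = GMm/(2a) = 1.94047 × 10^11 J ≈ 194 GJ

Final answer: 194 GJ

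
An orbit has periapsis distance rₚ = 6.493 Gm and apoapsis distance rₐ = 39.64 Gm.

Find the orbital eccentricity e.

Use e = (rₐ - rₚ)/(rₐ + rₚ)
rₚ = 6.493 Gm = 6.493 × 10^9 m
rₐ = 39.64 Gm = 3.964 × 10^10 m
rₐ − rₚ = 3.3147 × 10^10 m
rₐ + rₚ = 4.6133 × 10^10 m
e = (rₐ − rₚ)/(rₐ + rₚ) = 0.71851

Final answer: e = 0.7185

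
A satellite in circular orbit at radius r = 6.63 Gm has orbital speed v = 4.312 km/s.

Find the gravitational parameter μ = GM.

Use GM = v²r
r = 6.63 Gm = 6.63 × 10^9 m
v = 4.312 km/s = 4312 m/s
v² = 1.85933 × 10^7 m²/s²
GM = v²r = 1.85933 × 10^7 × 6.63 × 10^9 = 1.23274 × 10^17 m³/s²
GM ≈ 1.233 × 10^17 m³/s²

Final answer: GM = 1.233 × 10^17 m³/s²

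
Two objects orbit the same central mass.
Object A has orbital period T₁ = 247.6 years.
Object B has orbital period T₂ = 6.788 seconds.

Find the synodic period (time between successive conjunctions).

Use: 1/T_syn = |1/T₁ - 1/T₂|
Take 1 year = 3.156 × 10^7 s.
T₁ = 247.6 years = 7.81426 × 10^9 s
T₂ = 6.788 seconds
1/T₁ = 1.27971 × 10^-10 s⁻¹
1/T₂ = 0.147319 s⁻¹
|1/T₁ − 1/T₂| = 0.147319 s⁻¹
T_syn = 1 / |1/T₁ − 1/T₂| = 6.788 s ≈ 6.788 seconds

Final answer: T_syn = 6.788 seconds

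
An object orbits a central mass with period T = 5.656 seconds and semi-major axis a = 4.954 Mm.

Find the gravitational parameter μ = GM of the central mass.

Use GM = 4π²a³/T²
T = 5.656 seconds
a = 4.954 Mm = 4.954 × 10^6 m
a³ = 1.21582 × 10^20 m³
T² = 31.9903 s²
GM = 4π² × (1.21582 × 10^20) / 31.9903 = 1.50041 × 10^20 m³/s²
GM ≈ 1.5 × 10^20 m³/s²

Final answer: GM = 1.5 × 10^20 m³/s²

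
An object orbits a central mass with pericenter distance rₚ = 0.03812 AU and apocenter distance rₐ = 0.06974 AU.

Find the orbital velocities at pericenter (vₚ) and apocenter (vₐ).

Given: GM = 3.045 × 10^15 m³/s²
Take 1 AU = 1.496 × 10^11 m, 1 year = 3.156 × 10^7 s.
rₚ = 0.03812 AU = 5.70275 × 10^9 m
rₐ = 0.06974 AU = 1.04331 × 10^10 m
GM = 3.045 × 10^15 m³/s²
a = (rₚ + rₐ)/2 = 8.06793 × 10^9 m
Vis-viva: v² = GM (2/r − 1/a)
vₚ² = 3.045 × 10^15 × (3.50708 × 10^-10 − 1.23948 × 10^-10) = 690485 m²/s²
vₚ = 830.954 m/s ≈ 0.1753 AU/year
vₐ² = 3.045 × 10^15 × (1.91698 × 10^-10 − 1.23948 × 10^-10) = 206299 m²/s²
vₐ = 454.201 m/s ≈ 454.2 m/s

Final answer: vₚ = 0.1753 AU/year, vₐ = 454.2 m/s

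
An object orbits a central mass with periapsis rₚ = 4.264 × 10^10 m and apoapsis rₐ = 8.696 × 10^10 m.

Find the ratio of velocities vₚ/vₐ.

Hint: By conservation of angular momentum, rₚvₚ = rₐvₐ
rₚ = 4.264 × 10^10 m
rₐ = 8.696 × 10^10 m
rₚvₚ = rₐvₐ  ⇒  vₚ/vₐ = rₐ/rₚ
vₚ/vₐ = (8.696 × 10^10) / (4.264 × 10^10) = 2.0394

Final answer: vₚ/vₐ = 2.039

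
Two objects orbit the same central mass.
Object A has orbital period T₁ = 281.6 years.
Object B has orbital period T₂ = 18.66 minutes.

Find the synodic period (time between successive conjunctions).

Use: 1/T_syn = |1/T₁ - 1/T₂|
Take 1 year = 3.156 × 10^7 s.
T₁ = 281.6 years = 8.8873 × 10^9 s
T₂ = 18.66 minutes = 1119.6 s
1/T₁ = 1.1252 × 10^-10 s⁻¹
1/T₂ = 0.000893176 s⁻¹
|1/T₁ − 1/T₂| = 0.000893176 s⁻¹
T_syn = 1 / |1/T₁ − 1/T₂| = 1119.6 s ≈ 18.66 minutes

Final answer: T_syn = 18.66 minutes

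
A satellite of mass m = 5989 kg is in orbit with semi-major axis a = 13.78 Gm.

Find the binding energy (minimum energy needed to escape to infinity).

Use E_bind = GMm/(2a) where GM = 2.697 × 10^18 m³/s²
a = 13.78 Gm = 1.378 × 10^10 m
GM = 2.697 × 10^18 m³/s²
m = 5989 kg
GMm = 2.697 × 10^18 × 5989 = 1.61523 × 10^22 m³·kg/s²
2a = 2.756 × 10^10 m
E_bind = GMm/(2a) = 5.86079 × 10^11 J ≈ 586.1 GJ

Final answer: 586.1 GJ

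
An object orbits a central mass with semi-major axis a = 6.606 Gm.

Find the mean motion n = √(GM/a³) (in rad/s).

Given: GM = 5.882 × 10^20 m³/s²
a = 6.606 Gm = 6.606 × 10^9 m
GM = 5.882 × 10^20 m³/s²
a³ = 2.88281 × 10^29 m³
GM/a³ = (5.882 × 10^20) / (2.88281 × 10^29) = 2.04037 × 10^-9 s⁻²
n = √(GM/a³) = 4.51705 × 10^-5 rad/s ≈ 4.517 × 10^-5 rad/s

Final answer: n = 4.517 × 10^-5 rad/s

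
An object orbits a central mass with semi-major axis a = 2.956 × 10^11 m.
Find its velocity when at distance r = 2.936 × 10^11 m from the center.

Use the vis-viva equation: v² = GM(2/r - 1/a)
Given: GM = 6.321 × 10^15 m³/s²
a = 2.956 × 10^11 m
r = 2.936 × 10^11 m
GM = 6.321 × 10^15 m³/s²
2/r − 1/a = 6.81199 × 10^-12 − 3.38295 × 10^-12 = 3.42904 × 10^-12 m⁻¹
v² = GM (2/r − 1/a) = 21675 m²/s²
v = 147.224 m/s ≈ 147.2 m/s

Final answer: 147.2 m/s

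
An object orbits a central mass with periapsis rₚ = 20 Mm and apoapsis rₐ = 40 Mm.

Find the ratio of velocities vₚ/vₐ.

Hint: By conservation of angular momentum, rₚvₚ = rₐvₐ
rₚ = 20 Mm = 2 × 10^7 m
rₐ = 40 Mm = 4 × 10^7 m
rₚvₚ = rₐvₐ  ⇒  vₚ/vₐ = rₐ/rₚ
vₚ/vₐ = (4 × 10^7) / (2 × 10^7) = 2

Final answer: vₚ/vₐ = 2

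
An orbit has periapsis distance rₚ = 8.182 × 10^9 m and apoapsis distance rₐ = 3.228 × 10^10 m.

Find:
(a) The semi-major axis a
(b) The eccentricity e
rₚ = 8.182 × 10^9 m
rₐ = 3.228 × 10^10 m
(a) a = (rₚ + rₐ)/2 = 2.0231 × 10^10 m ≈ 2.023 × 10^10 m
(b) e = (rₐ − rₚ)/(rₐ + rₚ) = (2.4098 × 10^10) / (4.0462 × 10^10) = 0.595571

Final answer:
(a) a = 2.023 × 10^10 m
(b) e = 0.5956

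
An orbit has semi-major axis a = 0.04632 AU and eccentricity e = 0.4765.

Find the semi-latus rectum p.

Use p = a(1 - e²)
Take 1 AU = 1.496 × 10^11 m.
a = 0.04632 AU = 6.92947 × 10^9 m
e = 0.4765,  e² = 0.227052,  1 − e² = 0.772948
p = a(1 − e²) = 6.92947 × 10^9 m × 0.772948 = 5.35612 × 10^9 m ≈ 0.0358 AU

Final answer: p = 0.0358 AU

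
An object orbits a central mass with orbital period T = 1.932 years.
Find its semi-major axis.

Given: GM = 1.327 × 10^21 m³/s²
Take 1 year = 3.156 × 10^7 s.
T = 1.932 years = 6.09739 × 10^7 s
GM = 1.327 × 10^21 m³/s²
Kepler's third law: a³ = GM T² / (4π²)
T² = 3.71782 × 10^15 s²
a³ = (1.327 × 10^21) × (3.71782 × 10^15) / (4π²) = 1.24968 × 10^35 m³
a = (a³)^(1/3) = 4.99958 × 10^11 m ≈ 500 Gm

Final answer: 500 Gm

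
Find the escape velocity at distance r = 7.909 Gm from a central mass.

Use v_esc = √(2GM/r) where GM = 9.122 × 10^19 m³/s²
r = 7.909 Gm = 7.909 × 10^9 m
GM = 9.122 × 10^19 m³/s²
2GM/r = 2 × (9.122 × 10^19) / (7.909 × 10^9) = 2.30674 × 10^10 m²/s²
v_esc = √(2GM/r) = 151880 m/s ≈ 151.9 km/s

Final answer: 151.9 km/s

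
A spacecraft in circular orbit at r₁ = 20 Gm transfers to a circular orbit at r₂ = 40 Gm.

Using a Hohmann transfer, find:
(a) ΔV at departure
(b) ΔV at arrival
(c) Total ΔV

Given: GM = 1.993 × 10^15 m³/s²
r₁ = 20 Gm = 2 × 10^10 m
r₂ = 40 Gm = 4 × 10^10 m
GM = 1.993 × 10^15 m³/s²
Transfer ellipse: a_t = (r₁ + r₂)/2 = 3 × 10^10 m
Circular speed at r₁: v₁ = √(GM/r₁) = 315.674 m/s
Transfer speed at r₁ (periapsis): v₁ₜ = √(GM(2/r₁ − 1/a_t)) = 364.509 m/s
(a) ΔV₁ = v₁ₜ − v₁ = 48.8349 m/s ≈ 48.83 m/s
Circular speed at r₂: v₂ = √(GM/r₂) = 223.215 m/s
Transfer speed at r₂ (apoapsis): v₂ₜ = √(GM(2/r₂ − 1/a_t)) = 182.254 m/s
(b) ΔV₂ = v₂ − v₂ₜ = 40.9607 m/s ≈ 40.96 m/s
(c) ΔV_total = ΔV₁ + ΔV₂ = 89.7957 m/s ≈ 89.8 m/s

Final answer:
(a) ΔV₁ = 48.83 m/s
(b) ΔV₂ = 40.96 m/s
(c) ΔV_total = 89.8 m/s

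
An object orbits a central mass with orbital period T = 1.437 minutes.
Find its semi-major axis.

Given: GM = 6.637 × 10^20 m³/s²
T = 1.437 minutes = 86.22 s
GM = 6.637 × 10^20 m³/s²
Kepler's third law: a³ = GM T² / (4π²)
T² = 7433.89 s²
a³ = (6.637 × 10^20) × 7433.89 / (4π²) = 1.24976 × 10^23 m³
a = (a³)^(1/3) = 4.99969 × 10^7 m ≈ 50 Mm

Final answer: 50 Mm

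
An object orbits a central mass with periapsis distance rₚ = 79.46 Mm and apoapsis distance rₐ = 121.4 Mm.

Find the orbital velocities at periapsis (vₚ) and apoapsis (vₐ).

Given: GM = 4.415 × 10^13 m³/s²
rₚ = 79.46 Mm = 7.946 × 10^7 m
rₐ = 121.4 Mm = 1.214 × 10^8 m
GM = 4.415 × 10^13 m³/s²
a = (rₚ + rₐ)/2 = 1.0043 × 10^8 m
Vis-viva: v² = GM (2/r − 1/a)
vₚ² = 4.415 × 10^13 × (2.51699 × 10^-8 − 9.95718 × 10^-9) = 671641 m²/s²
vₚ = 819.537 m/s ≈ 819.5 m/s
vₐ² = 4.415 × 10^13 × (1.64745 × 10^-8 − 9.95718 × 10^-9) = 287738 m²/s²
vₐ = 536.412 m/s ≈ 536.4 m/s

Final answer: vₚ = 819.5 m/s, vₐ = 536.4 m/s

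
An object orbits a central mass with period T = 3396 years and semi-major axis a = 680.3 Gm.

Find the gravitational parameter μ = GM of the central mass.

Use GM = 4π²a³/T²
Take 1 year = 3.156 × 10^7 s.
T = 3396 years = 1.07178 × 10^11 s
a = 680.3 Gm = 6.803 × 10^11 m
a³ = 3.14848 × 10^35 m³
T² = 1.14871 × 10^22 s²
GM = 4π² × (3.14848 × 10^35) / (1.14871 × 10^22) = 1.08206 × 10^15 m³/s²
GM ≈ 1.082 × 10^15 m³/s²

Final answer: GM = 1.082 × 10^15 m³/s²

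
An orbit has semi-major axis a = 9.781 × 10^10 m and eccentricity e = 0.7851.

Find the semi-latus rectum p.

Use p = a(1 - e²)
a = 9.781 × 10^10 m
e = 0.7851,  e² = 0.616382,  1 − e² = 0.383618
p = a(1 − e²) = 9.781 × 10^10 m × 0.383618 = 3.75217 × 10^10 m ≈ 3.752 × 10^10 m

Final answer: p = 3.752 × 10^10 m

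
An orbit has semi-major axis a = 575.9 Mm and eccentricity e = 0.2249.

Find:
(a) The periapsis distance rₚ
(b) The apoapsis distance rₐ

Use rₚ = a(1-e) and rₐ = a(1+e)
a = 575.9 Mm = 5.759 × 10^8 m
e = 0.2249:  1 − e = 0.7751,  1 + e = 1.2249
(a) rₚ = a(1 − e) = 5.759 × 10^8 m × 0.7751 = 4.4638 × 10^8 m ≈ 446.4 Mm
(b) rₐ = a(1 + e) = 5.759 × 10^8 m × 1.2249 = 7.0542 × 10^8 m ≈ 705.4 Mm

Final answer:
(a) rₚ = 446.4 Mm
(b) rₐ = 705.4 Mm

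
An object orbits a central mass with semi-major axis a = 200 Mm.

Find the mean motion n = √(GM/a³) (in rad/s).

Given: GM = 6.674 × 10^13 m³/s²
a = 200 Mm = 2 × 10^8 m
GM = 6.674 × 10^13 m³/s²
a³ = 8 × 10^24 m³
GM/a³ = (6.674 × 10^13) / (8 × 10^24) = 8.3425 × 10^-12 s⁻²
n = √(GM/a³) = 2.88834 × 10^-6 rad/s ≈ 2.888 × 10^-6 rad/s

Final answer: n = 2.888 × 10^-6 rad/s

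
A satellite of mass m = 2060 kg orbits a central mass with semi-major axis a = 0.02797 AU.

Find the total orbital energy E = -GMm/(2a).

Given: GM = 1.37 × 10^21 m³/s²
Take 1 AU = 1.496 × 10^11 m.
a = 0.02797 AU = 4.18431 × 10^9 m
GM = 1.37 × 10^21 m³/s²
2a = 8.36862 × 10^9 m
GMm = 1.37 × 10^21 × 2060 = 2.8222 × 10^24 m³·kg/s²
E = −GMm/(2a) = -3.37236 × 10^14 J ≈ -337.2 TJ

Final answer: -337.2 TJ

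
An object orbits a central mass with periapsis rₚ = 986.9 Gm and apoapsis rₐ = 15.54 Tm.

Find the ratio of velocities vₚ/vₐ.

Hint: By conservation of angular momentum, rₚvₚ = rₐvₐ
rₚ = 986.9 Gm = 9.869 × 10^11 m
rₐ = 15.54 Tm = 1.554 × 10^13 m
rₚvₚ = rₐvₐ  ⇒  vₚ/vₐ = rₐ/rₚ
vₚ/vₐ = (1.554 × 10^13) / (9.869 × 10^11) = 15.7463

Final answer: vₚ/vₐ = 15.75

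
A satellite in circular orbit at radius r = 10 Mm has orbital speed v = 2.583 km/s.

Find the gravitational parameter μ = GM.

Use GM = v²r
r = 10 Mm = 1 × 10^7 m
v = 2.583 km/s = 2583 m/s
v² = 6.67189 × 10^6 m²/s²
GM = v²r = 6.67189 × 10^6 × 1 × 10^7 = 6.67189 × 10^13 m³/s²
GM ≈ 6.672 × 10^13 m³/s²

Final answer: GM = 6.672 × 10^13 m³/s²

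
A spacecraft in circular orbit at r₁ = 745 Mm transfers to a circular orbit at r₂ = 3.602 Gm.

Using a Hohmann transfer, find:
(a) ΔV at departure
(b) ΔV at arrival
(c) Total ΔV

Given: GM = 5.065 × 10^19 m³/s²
r₁ = 745 Mm = 7.45 × 10^8 m
r₂ = 3.602 Gm = 3.602 × 10^9 m
GM = 5.065 × 10^19 m³/s²
Transfer ellipse: a_t = (r₁ + r₂)/2 = 2.1735 × 10^9 m
Circular speed at r₁: v₁ = √(GM/r₁) = 260742 m/s
Transfer speed at r₁ (periapsis): v₁ₜ = √(GM(2/r₁ − 1/a_t)) = 335663 m/s
(a) ΔV₁ = v₁ₜ − v₁ = 74920.8 m/s ≈ 74.92 km/s
Circular speed at r₂: v₂ = √(GM/r₂) = 118582 m/s
Transfer speed at r₂ (apoapsis): v₂ₜ = √(GM(2/r₂ − 1/a_t)) = 69425 m/s
(b) ΔV₂ = v₂ − v₂ₜ = 49156.7 m/s ≈ 49.16 km/s
(c) ΔV_total = ΔV₁ + ΔV₂ = 124077 m/s ≈ 124.1 km/s

Final answer:
(a) ΔV₁ = 74.92 km/s
(b) ΔV₂ = 49.16 km/s
(c) ΔV_total = 124.1 km/s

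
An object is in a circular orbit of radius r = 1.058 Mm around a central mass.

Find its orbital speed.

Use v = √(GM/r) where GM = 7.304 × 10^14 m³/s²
r = 1.058 Mm = 1.058 × 10^6 m
GM = 7.304 × 10^14 m³/s²
GM/r = (7.304 × 10^14) / (1.058 × 10^6) = 6.90359 × 10^8 m²/s²
v = √(GM/r) = 26274.7 m/s ≈ 26.27 km/s

Final answer: 26.27 km/s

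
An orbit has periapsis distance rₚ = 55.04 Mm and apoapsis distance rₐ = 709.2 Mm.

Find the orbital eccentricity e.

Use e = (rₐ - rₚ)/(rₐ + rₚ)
rₚ = 55.04 Mm = 5.504 × 10^7 m
rₐ = 709.2 Mm = 7.092 × 10^8 m
rₐ − rₚ = 6.5416 × 10^8 m
rₐ + rₚ = 7.6424 × 10^8 m
e = (rₐ − rₚ)/(rₐ + rₚ) = 0.855961

Final answer: e = 0.856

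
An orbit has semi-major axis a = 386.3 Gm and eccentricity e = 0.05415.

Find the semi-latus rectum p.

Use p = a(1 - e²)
a = 386.3 Gm = 3.863 × 10^11 m
e = 0.05415,  e² = 0.00293222,  1 − e² = 0.997068
p = a(1 − e²) = 3.863 × 10^11 m × 0.997068 = 3.85167 × 10^11 m ≈ 385.2 Gm

Final answer: p = 385.2 Gm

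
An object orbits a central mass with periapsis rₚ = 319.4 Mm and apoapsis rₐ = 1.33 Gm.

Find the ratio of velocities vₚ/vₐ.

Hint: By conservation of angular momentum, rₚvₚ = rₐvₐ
rₚ = 319.4 Mm = 3.194 × 10^8 m
rₐ = 1.33 Gm = 1.33 × 10^9 m
rₚvₚ = rₐvₐ  ⇒  vₚ/vₐ = rₐ/rₚ
vₚ/vₐ = (1.33 × 10^9) / (3.194 × 10^8) = 4.16406

Final answer: vₚ/vₐ = 4.164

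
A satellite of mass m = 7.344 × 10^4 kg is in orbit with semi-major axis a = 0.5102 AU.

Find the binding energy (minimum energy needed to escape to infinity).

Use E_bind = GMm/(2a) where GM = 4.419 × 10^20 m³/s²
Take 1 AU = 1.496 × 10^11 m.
a = 0.5102 AU = 7.63259 × 10^10 m
GM = 4.419 × 10^20 m³/s²
m = 7.344 × 10^4 kg
GMm = 4.419 × 10^20 × 73440 = 3.24531 × 10^25 m³·kg/s²
2a = 1.52652 × 10^11 m
E_bind = GMm/(2a) = 2.12596 × 10^14 J ≈ 212.6 TJ

Final answer: 212.6 TJ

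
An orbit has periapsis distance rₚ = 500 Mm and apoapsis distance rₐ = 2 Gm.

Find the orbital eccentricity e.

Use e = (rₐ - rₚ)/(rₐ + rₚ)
rₚ = 500 Mm = 5 × 10^8 m
rₐ = 2 Gm = 2 × 10^9 m
rₐ − rₚ = 1.5 × 10^9 m
rₐ + rₚ = 2.5 × 10^9 m
e = (rₐ − rₚ)/(rₐ + rₚ) = 0.6

Final answer: e = 0.6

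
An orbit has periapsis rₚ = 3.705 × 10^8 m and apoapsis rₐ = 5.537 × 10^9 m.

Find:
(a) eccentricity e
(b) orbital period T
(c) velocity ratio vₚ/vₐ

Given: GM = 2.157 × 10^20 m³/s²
rₚ = 3.705 × 10^8 m
rₐ = 5.537 × 10^9 m
GM = 2.157 × 10^20 m³/s²
a = (rₚ + rₐ)/2 = 2.95375 × 10^9 m
e = (rₐ − rₚ)/(rₐ + rₚ) = (5.1665 × 10^9) / (5.9075 × 10^9) = 0.874566
(a) e = 0.874566 ≈ 0.8746
(b) a³ = 2.57704 × 10^28 m³;  T = 2π √(a³/GM) = 2π × 10930.4 s = 68677.6 s ≈ 19.08 hours
(c) vₚ/vₐ = rₐ/rₚ (angular momentum) = (5.537 × 10^9) / (3.705 × 10^8) = 14.9447 ≈ 14.94

Final answer:
(a) eccentricity e = 0.8746
(b) orbital period T = 19.08 hours
(c) velocity ratio vₚ/vₐ = 14.94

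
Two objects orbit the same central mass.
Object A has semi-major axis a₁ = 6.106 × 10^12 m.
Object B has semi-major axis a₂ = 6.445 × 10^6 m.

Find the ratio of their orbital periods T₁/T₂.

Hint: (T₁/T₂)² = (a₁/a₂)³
a₁ = 6.106 × 10^12 m
a₂ = 6.445 × 10^6 m
a₁/a₂ = 947401
T₁/T₂ = (a₁/a₂)^(3/2) = (947401)^1.5 = 9.22148 × 10^8

Final answer: T₁/T₂ = 9.221 × 10^8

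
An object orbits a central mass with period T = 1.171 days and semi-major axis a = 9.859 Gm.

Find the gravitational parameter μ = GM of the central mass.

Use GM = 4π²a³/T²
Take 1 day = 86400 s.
T = 1.171 days = 101174 s
a = 9.859 Gm = 9.859 × 10^9 m
a³ = 9.58294 × 10^29 m³
T² = 1.02363 × 10^10 s²
GM = 4π² × (9.58294 × 10^29) / (1.02363 × 10^10) = 3.69587 × 10^21 m³/s²
GM ≈ 3.696 × 10^21 m³/s²

Final answer: GM = 3.696 × 10^21 m³/s²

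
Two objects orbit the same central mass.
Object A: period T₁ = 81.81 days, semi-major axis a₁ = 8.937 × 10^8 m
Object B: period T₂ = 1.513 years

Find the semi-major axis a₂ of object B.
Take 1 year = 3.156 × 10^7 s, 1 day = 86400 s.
T₁ = 81.81 days = 7.06838 × 10^6 s
T₂ = 1.513 years = 4.77503 × 10^7 s
a₁ = 8.937 × 10^8 m
Kepler's third law: (T₂/T₁)² = (a₂/a₁)³  ⇒  a₂ = a₁ (T₂/T₁)^(2/3)
T₂/T₁ = 6.75547
(T₂/T₁)^(2/3) = 3.57358
a₂ = 8.937 × 10^8 m × 3.57358 = 3.19371 × 10^9 m ≈ 3.194 × 10^9 m

Final answer: a₂ = 3.194 × 10^9 m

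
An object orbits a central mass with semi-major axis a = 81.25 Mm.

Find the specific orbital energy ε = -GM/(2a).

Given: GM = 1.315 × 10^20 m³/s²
a = 81.25 Mm = 8.125 × 10^7 m
GM = 1.315 × 10^20 m³/s²
2a = 1.625 × 10^8 m
ε = −GM/(2a) = -8.09231 × 10^11 J/kg ≈ -809.2 GJ/kg

Final answer: -809.2 GJ/kg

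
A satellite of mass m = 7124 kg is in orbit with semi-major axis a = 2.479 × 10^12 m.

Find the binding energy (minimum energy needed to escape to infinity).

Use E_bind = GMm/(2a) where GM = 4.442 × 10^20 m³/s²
a = 2.479 × 10^12 m
GM = 4.442 × 10^20 m³/s²
m = 7124 kg
GMm = 4.442 × 10^20 × 7124 = 3.16448 × 10^24 m³·kg/s²
2a = 4.958 × 10^12 m
E_bind = GMm/(2a) = 6.38258 × 10^11 J ≈ 638.3 GJ

Final answer: 638.3 GJ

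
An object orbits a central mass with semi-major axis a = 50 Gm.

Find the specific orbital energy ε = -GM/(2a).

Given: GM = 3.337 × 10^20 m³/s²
a = 50 Gm = 5 × 10^10 m
GM = 3.337 × 10^20 m³/s²
2a = 1 × 10^11 m
ε = −GM/(2a) = -3.337 × 10^9 J/kg ≈ -3.337 GJ/kg

Final answer: -3.337 GJ/kg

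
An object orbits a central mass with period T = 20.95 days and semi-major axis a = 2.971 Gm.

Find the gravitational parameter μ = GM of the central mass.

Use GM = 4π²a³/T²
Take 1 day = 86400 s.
T = 20.95 days = 1.81008 × 10^6 s
a = 2.971 Gm = 2.971 × 10^9 m
a³ = 2.62245 × 10^28 m³
T² = 3.27639 × 10^12 s²
GM = 4π² × (2.62245 × 10^28) / (3.27639 × 10^12) = 3.15989 × 10^17 m³/s²
GM ≈ 3.16 × 10^17 m³/s²

Final answer: GM = 3.16 × 10^17 m³/s²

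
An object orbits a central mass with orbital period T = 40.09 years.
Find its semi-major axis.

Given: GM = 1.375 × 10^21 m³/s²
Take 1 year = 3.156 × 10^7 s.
T = 40.09 years = 1.26524 × 10^9 s
GM = 1.375 × 10^21 m³/s²
Kepler's third law: a³ = GM T² / (4π²)
T² = 1.60083 × 10^18 s²
a³ = (1.375 × 10^21) × (1.60083 × 10^18) / (4π²) = 5.57557 × 10^37 m³
a = (a³)^(1/3) = 3.82029 × 10^12 m ≈ 3.82 × 10^12 m

Final answer: 3.82 × 10^12 m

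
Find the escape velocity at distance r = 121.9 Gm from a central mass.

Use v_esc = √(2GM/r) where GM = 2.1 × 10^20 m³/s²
r = 121.9 Gm = 1.219 × 10^11 m
GM = 2.1 × 10^20 m³/s²
2GM/r = 2 × (2.1 × 10^20) / (1.219 × 10^11) = 3.44545 × 10^9 m²/s²
v_esc = √(2GM/r) = 58697.9 m/s ≈ 58.7 km/s

Final answer: 58.7 km/s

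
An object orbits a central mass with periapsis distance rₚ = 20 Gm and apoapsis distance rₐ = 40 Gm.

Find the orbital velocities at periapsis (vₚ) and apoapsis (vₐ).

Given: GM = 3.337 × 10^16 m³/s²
rₚ = 20 Gm = 2 × 10^10 m
rₐ = 40 Gm = 4 × 10^10 m
GM = 3.337 × 10^16 m³/s²
a = (rₚ + rₐ)/2 = 3 × 10^10 m
Vis-viva: v² = GM (2/r − 1/a)
vₚ² = 3.337 × 10^16 × (1 × 10^-10 − 3.33333 × 10^-11) = 2.22467 × 10^6 m²/s²
vₚ = 1491.53 m/s ≈ 1.492 km/s
vₐ² = 3.337 × 10^16 × (5 × 10^-11 − 3.33333 × 10^-11) = 556167 m²/s²
vₐ = 745.766 m/s ≈ 745.8 m/s

Final answer: vₚ = 1.492 km/s, vₐ = 745.8 m/s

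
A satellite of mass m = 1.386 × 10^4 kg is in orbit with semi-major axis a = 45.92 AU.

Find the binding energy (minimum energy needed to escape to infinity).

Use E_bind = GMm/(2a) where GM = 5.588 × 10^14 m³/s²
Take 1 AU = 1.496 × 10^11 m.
a = 45.92 AU = 6.86963 × 10^12 m
GM = 5.588 × 10^14 m³/s²
m = 1.386 × 10^4 kg
GMm = 5.588 × 10^14 × 13860 = 7.74497 × 10^18 m³·kg/s²
2a = 1.37393 × 10^13 m
E_bind = GMm/(2a) = 563711 J ≈ 563.7 kJ

Final answer: 563.7 kJ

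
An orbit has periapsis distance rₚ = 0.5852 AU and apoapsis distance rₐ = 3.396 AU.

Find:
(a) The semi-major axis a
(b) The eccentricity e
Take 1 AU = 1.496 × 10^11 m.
rₚ = 0.5852 AU = 8.75459 × 10^10 m
rₐ = 3.396 AU = 5.08042 × 10^11 m
(a) a = (rₚ + rₐ)/2 = 2.97794 × 10^11 m ≈ 1.991 AU
(b) e = (rₐ − rₚ)/(rₐ + rₚ) = (4.20496 × 10^11) / (5.95588 × 10^11) = 0.706018

Final answer:
(a) a = 1.991 AU
(b) e = 0.706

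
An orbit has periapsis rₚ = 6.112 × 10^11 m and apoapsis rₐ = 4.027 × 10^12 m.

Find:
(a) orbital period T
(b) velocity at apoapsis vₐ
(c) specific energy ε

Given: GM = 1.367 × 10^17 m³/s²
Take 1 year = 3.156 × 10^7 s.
rₚ = 6.112 × 10^11 m
rₐ = 4.027 × 10^12 m
GM = 1.367 × 10^17 m³/s²
a = (rₚ + rₐ)/2 = 2.3191 × 10^12 m
e = (rₐ − rₚ)/(rₐ + rₚ) = (3.4158 × 10^12) / (4.6382 × 10^12) = 0.736449
(a) a³ = 1.24726 × 10^37 m³;  T = 2π √(a³/GM) = 2π × 9.55201 × 10^9 s = 6.00171 × 10^10 s ≈ 1902 years
(b) vₐ² = GM (2/rₐ − 1/a) = 1.367 × 10^17 × (4.96648 × 10^-13 − 4.31202 × 10^-13) = 8946.45 m²/s²;  vₐ = 94.5857 m/s ≈ 94.59 m/s
(c) 2a = 4.6382 × 10^12 m;  ε = −GM/(2a) = -29472.6 J/kg ≈ -29.47 kJ/kg

Final answer:
(a) orbital period T = 1902 years
(b) velocity at apoapsis vₐ = 94.59 m/s
(c) specific energy ε = -29.47 kJ/kg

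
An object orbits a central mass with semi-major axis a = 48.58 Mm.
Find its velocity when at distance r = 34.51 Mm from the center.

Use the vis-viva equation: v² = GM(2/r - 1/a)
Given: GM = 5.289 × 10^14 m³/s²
a = 48.58 Mm = 4.858 × 10^7 m
r = 34.51 Mm = 3.451 × 10^7 m
GM = 5.289 × 10^14 m³/s²
2/r − 1/a = 5.79542 × 10^-8 − 2.05846 × 10^-8 = 3.73696 × 10^-8 m⁻¹
v² = GM (2/r − 1/a) = 1.97648 × 10^7 m²/s²
v = 4445.76 m/s ≈ 4.446 km/s

Final answer: 4.446 km/s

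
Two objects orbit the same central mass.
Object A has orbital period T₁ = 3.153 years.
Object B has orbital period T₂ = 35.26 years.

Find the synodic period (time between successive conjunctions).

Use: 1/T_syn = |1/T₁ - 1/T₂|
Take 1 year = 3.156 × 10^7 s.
T₁ = 3.153 years = 9.95087 × 10^7 s
T₂ = 35.26 years = 1.11281 × 10^9 s
1/T₁ = 1.00494 × 10^-8 s⁻¹
1/T₂ = 8.9863 × 10^-10 s⁻¹
|1/T₁ − 1/T₂| = 9.15075 × 10^-9 s⁻¹
T_syn = 1 / |1/T₁ − 1/T₂| = 1.09281 × 10^8 s ≈ 3.463 years

Final answer: T_syn = 3.463 years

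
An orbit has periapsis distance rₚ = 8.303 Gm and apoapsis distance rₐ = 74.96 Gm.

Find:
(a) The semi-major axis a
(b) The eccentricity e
rₚ = 8.303 Gm = 8.303 × 10^9 m
rₐ = 74.96 Gm = 7.496 × 10^10 m
(a) a = (rₚ + rₐ)/2 = 4.16315 × 10^10 m ≈ 41.63 Gm
(b) e = (rₐ − rₚ)/(rₐ + rₚ) = (6.6657 × 10^10) / (8.3263 × 10^10) = 0.80056

Final answer:
(a) a = 41.63 Gm
(b) e = 0.8006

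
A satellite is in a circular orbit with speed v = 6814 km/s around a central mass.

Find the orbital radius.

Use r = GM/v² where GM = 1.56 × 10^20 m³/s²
v = 6814 km/s = 6.814 × 10^6 m/s
GM = 1.56 × 10^20 m³/s²
v² = 4.64306 × 10^13 m²/s²
r = GM/v² = (1.56 × 10^20) / (4.64306 × 10^13) = 3.35985 × 10^6 m ≈ 3.36 Mm

Final answer: 3.36 Mm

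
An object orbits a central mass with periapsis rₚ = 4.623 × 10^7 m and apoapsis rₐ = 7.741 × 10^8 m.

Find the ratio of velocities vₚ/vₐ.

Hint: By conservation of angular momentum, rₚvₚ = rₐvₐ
rₚ = 4.623 × 10^7 m
rₐ = 7.741 × 10^8 m
rₚvₚ = rₐvₐ  ⇒  vₚ/vₐ = rₐ/rₚ
vₚ/vₐ = (7.741 × 10^8) / (4.623 × 10^7) = 16.7445

Final answer: vₚ/vₐ = 16.74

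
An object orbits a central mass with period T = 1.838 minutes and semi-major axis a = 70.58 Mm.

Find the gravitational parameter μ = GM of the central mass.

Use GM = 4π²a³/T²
T = 1.838 minutes = 110.28 s
a = 70.58 Mm = 7.058 × 10^7 m
a³ = 3.51597 × 10^23 m³
T² = 12161.7 s²
GM = 4π² × (3.51597 × 10^23) / 12161.7 = 1.14133 × 10^21 m³/s²
GM ≈ 1.141 × 10^21 m³/s²

Final answer: GM = 1.141 × 10^21 m³/s²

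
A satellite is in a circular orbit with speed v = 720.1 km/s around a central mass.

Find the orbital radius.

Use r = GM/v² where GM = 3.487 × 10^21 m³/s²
v = 720.1 km/s = 720100 m/s
GM = 3.487 × 10^21 m³/s²
v² = 5.18544 × 10^11 m²/s²
r = GM/v² = (3.487 × 10^21) / (5.18544 × 10^11) = 6.7246 × 10^9 m ≈ 6.725 Gm

Final answer: 6.725 Gm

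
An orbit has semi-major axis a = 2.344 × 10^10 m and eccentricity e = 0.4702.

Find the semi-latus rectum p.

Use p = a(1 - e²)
a = 2.344 × 10^10 m
e = 0.4702,  e² = 0.221088,  1 − e² = 0.778912
p = a(1 − e²) = 2.344 × 10^10 m × 0.778912 = 1.82577 × 10^10 m ≈ 1.826 × 10^10 m

Final answer: p = 1.826 × 10^10 m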